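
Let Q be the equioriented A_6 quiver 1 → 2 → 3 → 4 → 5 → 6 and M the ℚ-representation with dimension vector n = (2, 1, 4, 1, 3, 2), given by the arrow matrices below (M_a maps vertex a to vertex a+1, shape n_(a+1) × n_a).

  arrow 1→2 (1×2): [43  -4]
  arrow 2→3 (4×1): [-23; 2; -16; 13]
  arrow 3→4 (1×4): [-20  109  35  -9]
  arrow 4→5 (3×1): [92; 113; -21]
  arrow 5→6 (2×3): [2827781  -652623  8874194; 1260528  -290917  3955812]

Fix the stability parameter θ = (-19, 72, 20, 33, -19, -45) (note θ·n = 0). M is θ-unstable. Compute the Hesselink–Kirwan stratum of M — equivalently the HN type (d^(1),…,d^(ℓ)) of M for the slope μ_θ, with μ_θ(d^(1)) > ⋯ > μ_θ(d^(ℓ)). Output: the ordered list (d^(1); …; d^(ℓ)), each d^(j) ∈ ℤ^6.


Interval decomposition of M: I[1,1], I[1,6], I[3,3]^3, I[5,5], I[5,6].
HN type (ℓ=4): μ^(1)=20; μ^(2)=61/5; μ^(3)=-19; μ^(4)=-32

((0, 0, 3, 0, 0, 0); (0, 1, 1, 1, 1, 1); (2, 0, 0, 0, 1, 0); (0, 0, 0, 0, 1, 1))


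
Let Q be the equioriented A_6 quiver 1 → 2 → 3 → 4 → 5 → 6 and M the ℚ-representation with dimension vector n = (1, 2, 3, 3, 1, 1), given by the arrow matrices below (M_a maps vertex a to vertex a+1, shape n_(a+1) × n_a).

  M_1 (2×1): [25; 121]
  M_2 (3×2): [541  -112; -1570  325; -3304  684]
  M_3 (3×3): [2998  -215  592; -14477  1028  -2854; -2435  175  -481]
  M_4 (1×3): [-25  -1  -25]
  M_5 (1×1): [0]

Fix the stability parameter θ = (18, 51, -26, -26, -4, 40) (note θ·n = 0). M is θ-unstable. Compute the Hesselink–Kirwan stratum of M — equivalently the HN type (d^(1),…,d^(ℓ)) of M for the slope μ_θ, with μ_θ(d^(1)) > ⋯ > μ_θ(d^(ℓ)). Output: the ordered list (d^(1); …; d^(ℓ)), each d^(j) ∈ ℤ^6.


Via rank(M_{q-1}∘⋯∘M_p): M ≅ I[1,5], I[2,4], I[3,4], I[6,6].
μ_θ-semistable layers: μ^(1)=40; μ^(2)=13/5; μ^(3)=-1/3; μ^(4)=-26

((0, 0, 0, 0, 0, 1); (1, 1, 1, 1, 1, 0); (0, 1, 1, 1, 0, 0); (0, 0, 1, 1, 0, 0))


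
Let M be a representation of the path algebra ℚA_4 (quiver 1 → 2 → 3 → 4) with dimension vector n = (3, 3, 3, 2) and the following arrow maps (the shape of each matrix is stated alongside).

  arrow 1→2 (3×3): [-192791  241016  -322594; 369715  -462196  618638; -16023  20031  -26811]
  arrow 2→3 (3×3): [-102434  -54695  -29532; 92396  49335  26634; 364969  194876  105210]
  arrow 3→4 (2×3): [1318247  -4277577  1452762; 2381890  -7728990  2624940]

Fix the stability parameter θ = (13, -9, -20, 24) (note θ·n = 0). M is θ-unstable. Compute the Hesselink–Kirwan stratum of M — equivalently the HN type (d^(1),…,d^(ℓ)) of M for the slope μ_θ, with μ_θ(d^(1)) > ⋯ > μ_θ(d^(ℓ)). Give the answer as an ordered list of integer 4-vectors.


Barcode: M ≅ I[1,1], I[1,3], I[1,4], I[2,3], I[4,4]. HN layers by μ_θ (4 steps, strictly decreasing):
  μ^(1)=24; μ^(2)=13; μ^(3)=-16/3; μ^(4)=-29/2

((0, 0, 0, 2); (1, 0, 0, 0); (2, 2, 2, 0); (0, 1, 1, 0))


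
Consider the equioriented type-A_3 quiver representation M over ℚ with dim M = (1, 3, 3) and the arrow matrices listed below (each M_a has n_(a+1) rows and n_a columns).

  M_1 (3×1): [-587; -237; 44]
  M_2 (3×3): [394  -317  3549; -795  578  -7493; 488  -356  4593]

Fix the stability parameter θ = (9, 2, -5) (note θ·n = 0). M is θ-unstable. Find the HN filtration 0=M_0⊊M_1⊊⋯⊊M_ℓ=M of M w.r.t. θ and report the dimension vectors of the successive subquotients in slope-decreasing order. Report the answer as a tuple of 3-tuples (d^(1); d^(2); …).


Interval decomposition of M: I[1,3], I[2,3]^2.
HN type (ℓ=2): μ^(1)=2; μ^(2)=-3/2

((1, 1, 1); (0, 2, 2))


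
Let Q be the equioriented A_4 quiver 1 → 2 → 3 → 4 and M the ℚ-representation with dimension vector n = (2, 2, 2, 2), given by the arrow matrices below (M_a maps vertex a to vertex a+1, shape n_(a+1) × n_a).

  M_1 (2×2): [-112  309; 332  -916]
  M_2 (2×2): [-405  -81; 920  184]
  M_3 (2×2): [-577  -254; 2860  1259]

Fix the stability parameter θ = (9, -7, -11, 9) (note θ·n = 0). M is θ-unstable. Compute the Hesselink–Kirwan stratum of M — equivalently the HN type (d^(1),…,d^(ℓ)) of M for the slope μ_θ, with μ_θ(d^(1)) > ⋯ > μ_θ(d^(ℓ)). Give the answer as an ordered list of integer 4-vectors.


Interval decomposition of M: I[1,2], I[1,4], I[3,4].
HN type (ℓ=4): μ^(1)=9; μ^(2)=1; μ^(3)=-3; μ^(4)=-11

((0, 0, 0, 2); (1, 1, 0, 0); (1, 1, 1, 0); (0, 0, 1, 0))


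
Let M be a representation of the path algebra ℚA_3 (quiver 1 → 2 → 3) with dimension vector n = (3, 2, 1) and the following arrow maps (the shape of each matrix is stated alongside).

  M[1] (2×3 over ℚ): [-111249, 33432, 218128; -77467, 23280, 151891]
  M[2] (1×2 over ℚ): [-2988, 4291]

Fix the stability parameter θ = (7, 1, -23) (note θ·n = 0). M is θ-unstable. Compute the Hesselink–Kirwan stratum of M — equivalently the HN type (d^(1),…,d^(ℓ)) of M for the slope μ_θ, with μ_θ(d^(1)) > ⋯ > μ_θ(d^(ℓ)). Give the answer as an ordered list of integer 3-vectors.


Via rank(M_{q-1}∘⋯∘M_p): M ≅ I[1,1], I[1,2], I[1,3].
μ_θ-semistable layers: μ^(1)=7; μ^(2)=4; μ^(3)=-5

((1, 0, 0); (1, 1, 0); (1, 1, 1))


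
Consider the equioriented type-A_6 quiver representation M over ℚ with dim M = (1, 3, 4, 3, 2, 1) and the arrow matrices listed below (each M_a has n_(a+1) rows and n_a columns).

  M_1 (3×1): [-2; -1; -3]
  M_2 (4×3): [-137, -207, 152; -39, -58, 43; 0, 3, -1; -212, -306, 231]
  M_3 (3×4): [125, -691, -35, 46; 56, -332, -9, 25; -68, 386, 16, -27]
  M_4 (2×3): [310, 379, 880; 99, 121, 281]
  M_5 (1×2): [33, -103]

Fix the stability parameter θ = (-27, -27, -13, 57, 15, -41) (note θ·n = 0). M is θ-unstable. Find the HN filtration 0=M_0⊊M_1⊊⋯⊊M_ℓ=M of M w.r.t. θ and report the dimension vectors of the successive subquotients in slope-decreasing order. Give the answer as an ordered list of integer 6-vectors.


Via rank(M_{q-1}∘⋯∘M_p): M ≅ I[1,6], I[2,4], I[2,5], I[3,3].
μ_θ-semistable layers: μ^(1)=57; μ^(2)=36; μ^(3)=31/3; μ^(4)=-13; μ^(5)=-27

((0, 0, 0, 1, 0, 0); (0, 0, 0, 1, 1, 0); (0, 0, 0, 1, 1, 1); (0, 0, 4, 0, 0, 0); (1, 3, 0, 0, 0, 0))


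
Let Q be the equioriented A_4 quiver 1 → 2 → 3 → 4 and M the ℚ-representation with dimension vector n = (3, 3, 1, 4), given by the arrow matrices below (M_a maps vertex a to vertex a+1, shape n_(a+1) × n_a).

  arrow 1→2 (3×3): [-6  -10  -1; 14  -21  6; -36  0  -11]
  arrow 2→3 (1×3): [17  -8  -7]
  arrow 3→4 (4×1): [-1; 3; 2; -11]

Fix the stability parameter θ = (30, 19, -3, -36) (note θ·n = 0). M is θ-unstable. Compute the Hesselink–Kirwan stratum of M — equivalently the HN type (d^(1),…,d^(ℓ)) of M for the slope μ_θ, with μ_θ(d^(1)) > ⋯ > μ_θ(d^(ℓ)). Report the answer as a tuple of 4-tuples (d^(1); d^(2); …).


Via rank(M_{q-1}∘⋯∘M_p): M ≅ I[1,2]^2, I[1,4], I[4,4]^3.
μ_θ-semistable layers: μ^(1)=49/2; μ^(2)=5/2; μ^(3)=-36

((2, 2, 0, 0); (1, 1, 1, 1); (0, 0, 0, 3))


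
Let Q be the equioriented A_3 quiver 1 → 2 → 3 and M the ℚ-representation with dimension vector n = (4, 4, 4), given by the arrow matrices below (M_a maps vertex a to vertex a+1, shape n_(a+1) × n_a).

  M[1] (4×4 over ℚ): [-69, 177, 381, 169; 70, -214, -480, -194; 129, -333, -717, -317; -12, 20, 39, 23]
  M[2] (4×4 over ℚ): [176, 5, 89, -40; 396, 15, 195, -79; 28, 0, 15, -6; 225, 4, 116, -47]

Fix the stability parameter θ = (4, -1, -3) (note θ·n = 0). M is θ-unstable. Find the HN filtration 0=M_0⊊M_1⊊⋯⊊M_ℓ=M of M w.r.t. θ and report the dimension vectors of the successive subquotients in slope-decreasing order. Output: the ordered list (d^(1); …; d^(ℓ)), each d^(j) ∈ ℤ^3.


Barcode: M ≅ I[1,1], I[1,3]^3, I[2,3]. HN layers by μ_θ (3 steps, strictly decreasing):
  μ^(1)=4; μ^(2)=0; μ^(3)=-2

((1, 0, 0); (3, 3, 3); (0, 1, 1))


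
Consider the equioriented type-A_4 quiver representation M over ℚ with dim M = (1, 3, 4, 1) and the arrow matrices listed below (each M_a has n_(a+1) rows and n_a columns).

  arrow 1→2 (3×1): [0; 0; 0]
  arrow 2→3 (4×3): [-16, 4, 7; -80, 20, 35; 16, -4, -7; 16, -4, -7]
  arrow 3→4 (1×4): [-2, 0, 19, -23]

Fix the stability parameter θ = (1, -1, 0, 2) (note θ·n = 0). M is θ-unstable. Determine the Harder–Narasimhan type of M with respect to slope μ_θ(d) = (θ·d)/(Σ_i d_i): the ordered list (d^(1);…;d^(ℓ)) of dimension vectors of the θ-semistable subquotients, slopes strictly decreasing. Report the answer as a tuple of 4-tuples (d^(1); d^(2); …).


Via rank(M_{q-1}∘⋯∘M_p): M ≅ I[1,1], I[2,2]^2, I[2,4], I[3,3]^3.
μ_θ-semistable layers: μ^(1)=2; μ^(2)=1; μ^(3)=0; μ^(4)=-1

((0, 0, 0, 1); (1, 0, 0, 0); (0, 0, 4, 0); (0, 3, 0, 0))


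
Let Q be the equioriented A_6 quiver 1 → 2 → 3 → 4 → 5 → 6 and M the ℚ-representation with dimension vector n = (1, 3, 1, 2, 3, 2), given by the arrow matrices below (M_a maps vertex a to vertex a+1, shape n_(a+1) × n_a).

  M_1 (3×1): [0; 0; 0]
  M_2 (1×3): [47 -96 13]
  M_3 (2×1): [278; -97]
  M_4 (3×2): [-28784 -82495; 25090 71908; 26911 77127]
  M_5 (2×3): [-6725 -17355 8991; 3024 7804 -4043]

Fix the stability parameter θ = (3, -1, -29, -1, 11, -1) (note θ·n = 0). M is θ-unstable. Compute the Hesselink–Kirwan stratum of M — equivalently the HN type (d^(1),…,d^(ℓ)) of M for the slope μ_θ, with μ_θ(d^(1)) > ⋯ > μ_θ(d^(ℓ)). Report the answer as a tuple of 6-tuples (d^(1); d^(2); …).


Interval decomposition of M: I[1,1], I[2,2]^2, I[2,6], I[4,6], I[5,5].
HN type (ℓ=5): μ^(1)=11; μ^(2)=5; μ^(3)=3; μ^(4)=-1; μ^(5)=-15

((0, 0, 0, 0, 1, 0); (0, 0, 0, 0, 2, 2); (1, 0, 0, 0, 0, 0); (0, 2, 0, 2, 0, 0); (0, 1, 1, 0, 0, 0))


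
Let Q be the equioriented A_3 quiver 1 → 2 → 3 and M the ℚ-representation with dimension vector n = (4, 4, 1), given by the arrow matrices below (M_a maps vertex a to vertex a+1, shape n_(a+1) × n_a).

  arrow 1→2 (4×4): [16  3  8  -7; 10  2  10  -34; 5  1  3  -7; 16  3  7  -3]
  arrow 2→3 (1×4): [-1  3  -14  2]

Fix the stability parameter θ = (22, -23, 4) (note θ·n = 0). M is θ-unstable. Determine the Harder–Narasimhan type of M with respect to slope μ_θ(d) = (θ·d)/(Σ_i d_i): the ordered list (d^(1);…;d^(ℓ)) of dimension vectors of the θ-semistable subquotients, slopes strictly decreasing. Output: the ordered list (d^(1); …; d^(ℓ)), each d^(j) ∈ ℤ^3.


Via rank(M_{q-1}∘⋯∘M_p): M ≅ I[1,2]^3, I[1,3].
μ_θ-semistable layers: μ^(1)=4; μ^(2)=-1/2

((0, 0, 1); (4, 4, 0))


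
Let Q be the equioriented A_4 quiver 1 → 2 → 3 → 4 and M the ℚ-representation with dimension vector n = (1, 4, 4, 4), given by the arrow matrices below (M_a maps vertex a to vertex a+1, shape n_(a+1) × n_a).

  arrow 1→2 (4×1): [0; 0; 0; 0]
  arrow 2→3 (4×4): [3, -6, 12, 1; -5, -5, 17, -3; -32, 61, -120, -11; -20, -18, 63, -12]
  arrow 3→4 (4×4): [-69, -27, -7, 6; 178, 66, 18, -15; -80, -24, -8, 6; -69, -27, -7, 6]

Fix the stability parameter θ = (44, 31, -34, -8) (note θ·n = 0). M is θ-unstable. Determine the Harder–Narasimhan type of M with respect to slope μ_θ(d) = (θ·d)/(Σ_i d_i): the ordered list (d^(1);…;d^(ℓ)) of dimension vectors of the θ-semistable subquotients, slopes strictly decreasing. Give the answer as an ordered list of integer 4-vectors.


Interval decomposition of M: I[1,1], I[2,3]^2, I[2,4]^2, I[4,4]^2.
HN type (ℓ=4): μ^(1)=44; μ^(2)=-3/2; μ^(3)=-11/3; μ^(4)=-8

((1, 0, 0, 0); (0, 2, 2, 0); (0, 2, 2, 2); (0, 0, 0, 2))


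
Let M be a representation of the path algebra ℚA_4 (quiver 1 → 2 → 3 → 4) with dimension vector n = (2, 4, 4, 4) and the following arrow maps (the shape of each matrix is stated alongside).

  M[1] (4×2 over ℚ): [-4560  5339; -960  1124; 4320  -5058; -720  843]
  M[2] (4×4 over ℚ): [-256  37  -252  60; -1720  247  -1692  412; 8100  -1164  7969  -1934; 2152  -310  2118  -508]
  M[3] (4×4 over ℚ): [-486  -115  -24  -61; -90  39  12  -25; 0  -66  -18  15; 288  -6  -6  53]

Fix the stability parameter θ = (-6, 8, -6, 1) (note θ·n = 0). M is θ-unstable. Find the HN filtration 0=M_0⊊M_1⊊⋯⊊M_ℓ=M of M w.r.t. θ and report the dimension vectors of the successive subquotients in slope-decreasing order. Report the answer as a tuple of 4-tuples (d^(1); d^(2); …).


Via rank(M_{q-1}∘⋯∘M_p): M ≅ I[1,1], I[1,2], I[2,3]^2, I[2,4], I[3,4], I[4,4]^2.
μ_θ-semistable layers: μ^(1)=8; μ^(2)=1; μ^(3)=-6

((0, 1, 0, 0); (0, 3, 3, 4); (2, 0, 1, 0))


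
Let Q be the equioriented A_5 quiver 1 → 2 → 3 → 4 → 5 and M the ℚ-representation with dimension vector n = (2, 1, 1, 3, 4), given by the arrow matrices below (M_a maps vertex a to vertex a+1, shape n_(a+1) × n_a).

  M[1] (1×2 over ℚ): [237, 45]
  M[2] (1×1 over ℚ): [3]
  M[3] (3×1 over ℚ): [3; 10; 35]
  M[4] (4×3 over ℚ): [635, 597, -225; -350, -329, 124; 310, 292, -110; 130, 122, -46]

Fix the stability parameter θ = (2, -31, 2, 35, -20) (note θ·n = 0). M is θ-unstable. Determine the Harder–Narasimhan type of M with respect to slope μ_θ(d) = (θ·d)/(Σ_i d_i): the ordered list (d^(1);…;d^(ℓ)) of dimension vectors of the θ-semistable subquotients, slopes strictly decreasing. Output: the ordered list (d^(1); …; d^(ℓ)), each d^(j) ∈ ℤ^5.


Barcode: M ≅ I[1,1], I[1,4], I[4,5]^2, I[5,5]^2. HN layers by μ_θ (5 steps, strictly decreasing):
  μ^(1)=35; μ^(2)=15/2; μ^(3)=2; μ^(4)=-29/2; μ^(5)=-20

((0, 0, 0, 1, 0); (0, 0, 0, 2, 2); (1, 0, 1, 0, 0); (1, 1, 0, 0, 0); (0, 0, 0, 0, 2))


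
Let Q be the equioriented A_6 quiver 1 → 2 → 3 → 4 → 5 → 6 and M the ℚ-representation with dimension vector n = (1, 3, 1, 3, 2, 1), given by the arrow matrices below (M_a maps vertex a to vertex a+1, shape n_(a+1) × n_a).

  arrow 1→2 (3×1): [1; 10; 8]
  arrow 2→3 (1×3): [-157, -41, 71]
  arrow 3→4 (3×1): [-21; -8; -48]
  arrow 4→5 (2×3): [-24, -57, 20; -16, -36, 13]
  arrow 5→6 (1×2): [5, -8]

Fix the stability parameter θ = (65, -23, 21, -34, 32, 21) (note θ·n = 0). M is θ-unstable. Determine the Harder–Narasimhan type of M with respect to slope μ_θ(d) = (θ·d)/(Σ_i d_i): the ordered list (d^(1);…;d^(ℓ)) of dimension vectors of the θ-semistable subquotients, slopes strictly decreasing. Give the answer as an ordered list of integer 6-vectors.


Interval decomposition of M: I[1,4], I[2,2]^2, I[4,5], I[4,6].
HN type (ℓ=5): μ^(1)=32; μ^(2)=53/2; μ^(3)=29/4; μ^(4)=-23; μ^(5)=-34

((0, 0, 0, 0, 1, 0); (0, 0, 0, 0, 1, 1); (1, 1, 1, 1, 0, 0); (0, 2, 0, 0, 0, 0); (0, 0, 0, 2, 0, 0))


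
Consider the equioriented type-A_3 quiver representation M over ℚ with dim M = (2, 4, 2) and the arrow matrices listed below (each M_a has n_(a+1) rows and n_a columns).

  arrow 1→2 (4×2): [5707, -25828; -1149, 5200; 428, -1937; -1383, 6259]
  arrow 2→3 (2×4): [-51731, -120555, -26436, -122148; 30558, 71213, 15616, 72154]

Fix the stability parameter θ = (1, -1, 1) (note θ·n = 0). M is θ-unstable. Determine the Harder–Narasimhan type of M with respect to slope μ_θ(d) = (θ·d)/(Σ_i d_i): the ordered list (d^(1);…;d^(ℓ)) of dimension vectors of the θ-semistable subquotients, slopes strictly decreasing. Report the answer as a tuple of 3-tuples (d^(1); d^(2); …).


Barcode: M ≅ I[1,2], I[1,3], I[2,2], I[2,3]. HN layers by μ_θ (3 steps, strictly decreasing):
  μ^(1)=1; μ^(2)=0; μ^(3)=-1

((0, 0, 2); (2, 2, 0); (0, 2, 0))


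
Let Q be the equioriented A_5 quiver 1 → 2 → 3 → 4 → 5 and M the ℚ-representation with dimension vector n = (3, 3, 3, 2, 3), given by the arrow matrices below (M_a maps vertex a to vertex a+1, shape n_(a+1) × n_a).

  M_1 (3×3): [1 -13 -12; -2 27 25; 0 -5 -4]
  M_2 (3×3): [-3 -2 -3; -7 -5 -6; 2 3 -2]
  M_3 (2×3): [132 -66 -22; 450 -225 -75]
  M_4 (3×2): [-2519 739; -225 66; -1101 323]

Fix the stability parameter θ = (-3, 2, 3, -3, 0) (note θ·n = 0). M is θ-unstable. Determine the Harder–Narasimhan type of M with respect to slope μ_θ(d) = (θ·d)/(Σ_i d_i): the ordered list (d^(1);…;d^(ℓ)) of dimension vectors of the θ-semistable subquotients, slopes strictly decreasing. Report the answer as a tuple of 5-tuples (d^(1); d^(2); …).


Via rank(M_{q-1}∘⋯∘M_p): M ≅ I[1,3]^2, I[1,5], I[4,5], I[5,5].
μ_θ-semistable layers: μ^(1)=3; μ^(2)=2; μ^(3)=1/2; μ^(4)=0; μ^(5)=-3

((0, 0, 2, 0, 0); (0, 2, 0, 0, 0); (0, 1, 1, 1, 1); (0, 0, 0, 0, 2); (3, 0, 0, 1, 0))


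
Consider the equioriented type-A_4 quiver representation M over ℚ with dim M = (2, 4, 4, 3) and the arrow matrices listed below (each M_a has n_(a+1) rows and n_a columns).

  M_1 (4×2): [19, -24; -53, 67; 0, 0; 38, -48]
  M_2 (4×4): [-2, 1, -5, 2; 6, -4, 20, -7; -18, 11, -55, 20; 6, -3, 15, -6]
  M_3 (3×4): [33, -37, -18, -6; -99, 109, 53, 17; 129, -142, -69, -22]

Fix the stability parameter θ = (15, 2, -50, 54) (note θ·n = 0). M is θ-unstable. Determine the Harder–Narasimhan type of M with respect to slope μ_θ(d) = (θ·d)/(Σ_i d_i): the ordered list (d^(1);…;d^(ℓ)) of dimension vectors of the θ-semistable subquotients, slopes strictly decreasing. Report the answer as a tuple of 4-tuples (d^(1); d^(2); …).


Interval decomposition of M: I[1,2], I[1,4], I[2,2], I[2,3], I[3,4]^2.
HN type (ℓ=6): μ^(1)=54; μ^(2)=17/2; μ^(3)=2; μ^(4)=-11; μ^(5)=-24; μ^(6)=-50

((0, 0, 0, 3); (1, 1, 0, 0); (0, 1, 0, 0); (1, 1, 1, 0); (0, 1, 1, 0); (0, 0, 2, 0))


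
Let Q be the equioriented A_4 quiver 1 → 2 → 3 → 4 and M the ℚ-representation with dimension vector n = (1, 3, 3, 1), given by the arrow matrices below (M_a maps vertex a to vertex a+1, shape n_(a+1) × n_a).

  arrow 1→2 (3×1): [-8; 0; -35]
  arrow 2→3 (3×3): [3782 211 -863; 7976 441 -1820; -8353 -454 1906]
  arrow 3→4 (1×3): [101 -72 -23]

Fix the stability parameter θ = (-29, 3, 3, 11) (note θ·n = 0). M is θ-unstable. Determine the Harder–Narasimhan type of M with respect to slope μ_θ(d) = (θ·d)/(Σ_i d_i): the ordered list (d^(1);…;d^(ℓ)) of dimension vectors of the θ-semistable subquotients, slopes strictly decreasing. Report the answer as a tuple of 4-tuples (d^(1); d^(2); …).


Interval decomposition of M: I[1,4], I[2,3]^2.
HN type (ℓ=3): μ^(1)=11; μ^(2)=3; μ^(3)=-29

((0, 0, 0, 1); (0, 3, 3, 0); (1, 0, 0, 0))


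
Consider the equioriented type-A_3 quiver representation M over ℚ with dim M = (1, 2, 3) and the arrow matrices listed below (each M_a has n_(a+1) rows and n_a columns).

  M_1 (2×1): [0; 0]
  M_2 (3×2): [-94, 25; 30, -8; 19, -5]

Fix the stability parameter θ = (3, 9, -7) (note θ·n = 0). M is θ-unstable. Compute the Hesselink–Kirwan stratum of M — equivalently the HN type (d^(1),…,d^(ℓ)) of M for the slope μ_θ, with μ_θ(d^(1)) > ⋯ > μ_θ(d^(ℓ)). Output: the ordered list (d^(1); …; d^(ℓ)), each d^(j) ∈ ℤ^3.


Barcode: M ≅ I[1,1], I[2,3]^2, I[3,3]. HN layers by μ_θ (3 steps, strictly decreasing):
  μ^(1)=3; μ^(2)=1; μ^(3)=-7

((1, 0, 0); (0, 2, 2); (0, 0, 1))


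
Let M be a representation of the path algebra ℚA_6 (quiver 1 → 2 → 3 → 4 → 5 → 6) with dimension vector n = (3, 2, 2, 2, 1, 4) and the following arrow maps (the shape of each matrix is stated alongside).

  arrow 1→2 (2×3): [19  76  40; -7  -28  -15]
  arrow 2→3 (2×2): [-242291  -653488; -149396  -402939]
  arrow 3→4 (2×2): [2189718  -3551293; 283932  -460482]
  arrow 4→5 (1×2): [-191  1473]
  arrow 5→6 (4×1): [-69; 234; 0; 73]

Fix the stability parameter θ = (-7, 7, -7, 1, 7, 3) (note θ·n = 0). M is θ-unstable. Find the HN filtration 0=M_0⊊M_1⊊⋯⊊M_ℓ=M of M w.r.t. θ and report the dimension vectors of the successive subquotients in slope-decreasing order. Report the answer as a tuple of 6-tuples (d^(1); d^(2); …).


Interval decomposition of M: I[1,1], I[1,3], I[1,6], I[4,4], I[6,6]^3.
HN type (ℓ=5): μ^(1)=5; μ^(2)=3; μ^(3)=1; μ^(4)=0; μ^(5)=-7

((0, 0, 0, 0, 1, 1); (0, 0, 0, 0, 0, 3); (0, 0, 0, 2, 0, 0); (0, 2, 2, 0, 0, 0); (3, 0, 0, 0, 0, 0))


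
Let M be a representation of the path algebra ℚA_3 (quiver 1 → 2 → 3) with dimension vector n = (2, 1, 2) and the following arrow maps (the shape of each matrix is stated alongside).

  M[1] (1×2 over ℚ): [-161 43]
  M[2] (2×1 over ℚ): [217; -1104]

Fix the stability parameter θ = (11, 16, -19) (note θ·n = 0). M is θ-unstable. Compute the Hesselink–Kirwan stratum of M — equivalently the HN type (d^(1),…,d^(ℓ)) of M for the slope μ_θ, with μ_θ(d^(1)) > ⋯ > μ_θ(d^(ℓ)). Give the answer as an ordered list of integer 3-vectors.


Barcode: M ≅ I[1,1], I[1,3], I[3,3]. HN layers by μ_θ (3 steps, strictly decreasing):
  μ^(1)=11; μ^(2)=8/3; μ^(3)=-19

((1, 0, 0); (1, 1, 1); (0, 0, 1))


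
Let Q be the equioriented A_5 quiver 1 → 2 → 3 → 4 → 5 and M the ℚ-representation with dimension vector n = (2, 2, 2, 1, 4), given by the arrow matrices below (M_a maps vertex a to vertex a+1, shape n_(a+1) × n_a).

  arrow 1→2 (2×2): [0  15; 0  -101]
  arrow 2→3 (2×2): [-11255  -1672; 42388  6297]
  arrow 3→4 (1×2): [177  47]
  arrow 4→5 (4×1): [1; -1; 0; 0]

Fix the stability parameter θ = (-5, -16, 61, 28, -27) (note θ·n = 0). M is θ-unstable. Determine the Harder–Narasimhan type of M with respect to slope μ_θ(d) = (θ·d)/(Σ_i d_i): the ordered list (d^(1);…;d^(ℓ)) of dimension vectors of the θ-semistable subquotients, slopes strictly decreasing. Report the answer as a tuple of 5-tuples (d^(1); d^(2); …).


Via rank(M_{q-1}∘⋯∘M_p): M ≅ I[1,1], I[1,3], I[2,5], I[5,5]^3.
μ_θ-semistable layers: μ^(1)=61; μ^(2)=62/3; μ^(3)=-5; μ^(4)=-21/2; μ^(5)=-16; μ^(6)=-27

((0, 0, 1, 0, 0); (0, 0, 1, 1, 1); (1, 0, 0, 0, 0); (1, 1, 0, 0, 0); (0, 1, 0, 0, 0); (0, 0, 0, 0, 3))


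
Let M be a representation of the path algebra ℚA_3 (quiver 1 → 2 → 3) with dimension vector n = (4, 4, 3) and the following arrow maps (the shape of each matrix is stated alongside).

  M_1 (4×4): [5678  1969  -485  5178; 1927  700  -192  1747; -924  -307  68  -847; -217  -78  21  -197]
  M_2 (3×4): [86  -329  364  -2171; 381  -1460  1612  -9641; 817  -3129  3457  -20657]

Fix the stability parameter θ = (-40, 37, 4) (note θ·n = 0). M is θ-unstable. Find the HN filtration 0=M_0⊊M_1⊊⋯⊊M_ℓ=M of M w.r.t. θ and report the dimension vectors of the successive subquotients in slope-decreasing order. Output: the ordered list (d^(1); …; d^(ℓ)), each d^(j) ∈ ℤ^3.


Barcode: M ≅ I[1,2], I[1,3]^3. HN layers by μ_θ (3 steps, strictly decreasing):
  μ^(1)=37; μ^(2)=41/2; μ^(3)=-40

((0, 1, 0); (0, 3, 3); (4, 0, 0))


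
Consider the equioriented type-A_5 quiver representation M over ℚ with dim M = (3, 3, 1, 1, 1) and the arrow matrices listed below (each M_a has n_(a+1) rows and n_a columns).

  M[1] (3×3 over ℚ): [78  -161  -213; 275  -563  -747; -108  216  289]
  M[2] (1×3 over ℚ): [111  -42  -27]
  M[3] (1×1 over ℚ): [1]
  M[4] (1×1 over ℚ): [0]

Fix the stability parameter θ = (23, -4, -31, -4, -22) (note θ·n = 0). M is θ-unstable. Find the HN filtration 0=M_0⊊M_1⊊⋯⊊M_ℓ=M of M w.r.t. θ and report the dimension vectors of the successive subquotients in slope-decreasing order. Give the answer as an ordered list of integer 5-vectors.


Via rank(M_{q-1}∘⋯∘M_p): M ≅ I[1,2]^2, I[1,4], I[5,5].
μ_θ-semistable layers: μ^(1)=19/2; μ^(2)=-4; μ^(3)=-22

((2, 2, 0, 0, 0); (1, 1, 1, 1, 0); (0, 0, 0, 0, 1))


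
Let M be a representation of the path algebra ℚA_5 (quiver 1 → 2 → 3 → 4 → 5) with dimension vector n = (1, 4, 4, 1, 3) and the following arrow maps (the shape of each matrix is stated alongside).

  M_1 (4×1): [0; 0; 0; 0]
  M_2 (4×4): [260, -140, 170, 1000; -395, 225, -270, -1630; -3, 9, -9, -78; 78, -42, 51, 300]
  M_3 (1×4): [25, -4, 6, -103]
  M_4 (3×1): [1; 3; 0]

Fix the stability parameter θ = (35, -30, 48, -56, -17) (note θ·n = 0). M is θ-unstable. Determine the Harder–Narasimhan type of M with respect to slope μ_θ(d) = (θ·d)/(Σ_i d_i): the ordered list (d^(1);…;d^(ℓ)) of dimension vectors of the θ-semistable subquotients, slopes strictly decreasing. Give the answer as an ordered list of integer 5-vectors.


Barcode: M ≅ I[1,1], I[2,2]^2, I[2,3], I[2,5], I[3,3]^2, I[5,5]^2. HN layers by μ_θ (5 steps, strictly decreasing):
  μ^(1)=48; μ^(2)=35; μ^(3)=-25/3; μ^(4)=-17; μ^(5)=-30

((0, 0, 3, 0, 0); (1, 0, 0, 0, 0); (0, 0, 1, 1, 1); (0, 0, 0, 0, 2); (0, 4, 0, 0, 0))


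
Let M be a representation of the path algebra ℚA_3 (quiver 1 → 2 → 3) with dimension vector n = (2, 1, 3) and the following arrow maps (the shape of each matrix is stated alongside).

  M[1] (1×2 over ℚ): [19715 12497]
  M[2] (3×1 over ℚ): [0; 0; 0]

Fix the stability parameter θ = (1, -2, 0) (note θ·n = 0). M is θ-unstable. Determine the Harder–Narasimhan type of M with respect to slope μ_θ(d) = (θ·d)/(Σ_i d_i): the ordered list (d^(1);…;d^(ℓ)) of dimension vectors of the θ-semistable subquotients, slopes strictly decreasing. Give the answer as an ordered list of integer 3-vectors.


Interval decomposition of M: I[1,1], I[1,2], I[3,3]^3.
HN type (ℓ=3): μ^(1)=1; μ^(2)=0; μ^(3)=-1/2

((1, 0, 0); (0, 0, 3); (1, 1, 0))


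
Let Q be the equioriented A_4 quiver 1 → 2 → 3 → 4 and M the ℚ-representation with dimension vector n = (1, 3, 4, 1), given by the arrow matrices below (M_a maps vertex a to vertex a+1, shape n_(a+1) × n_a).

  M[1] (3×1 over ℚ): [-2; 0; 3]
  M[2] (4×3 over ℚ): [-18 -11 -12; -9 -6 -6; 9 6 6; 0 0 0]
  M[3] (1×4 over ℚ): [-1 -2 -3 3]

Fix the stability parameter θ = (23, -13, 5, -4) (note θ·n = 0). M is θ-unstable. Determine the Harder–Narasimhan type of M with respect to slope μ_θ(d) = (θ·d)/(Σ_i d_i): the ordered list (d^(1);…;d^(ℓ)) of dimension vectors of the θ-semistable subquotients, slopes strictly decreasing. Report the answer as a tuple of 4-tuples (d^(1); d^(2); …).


Via rank(M_{q-1}∘⋯∘M_p): M ≅ I[1,2], I[2,3], I[2,4], I[3,3]^2.
μ_θ-semistable layers: μ^(1)=5; μ^(2)=1/2; μ^(3)=-13

((1, 1, 3, 0); (0, 0, 1, 1); (0, 2, 0, 0))


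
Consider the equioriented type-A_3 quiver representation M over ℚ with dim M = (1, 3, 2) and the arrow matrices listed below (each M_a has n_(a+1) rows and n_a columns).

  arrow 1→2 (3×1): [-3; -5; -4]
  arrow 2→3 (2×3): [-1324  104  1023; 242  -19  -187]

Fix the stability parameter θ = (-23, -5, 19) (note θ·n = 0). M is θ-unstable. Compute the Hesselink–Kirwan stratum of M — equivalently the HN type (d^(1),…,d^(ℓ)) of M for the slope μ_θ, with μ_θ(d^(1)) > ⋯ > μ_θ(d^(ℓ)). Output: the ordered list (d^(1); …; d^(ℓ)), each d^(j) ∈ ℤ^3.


Via rank(M_{q-1}∘⋯∘M_p): M ≅ I[1,3], I[2,2], I[2,3].
μ_θ-semistable layers: μ^(1)=19; μ^(2)=-5; μ^(3)=-23

((0, 0, 2); (0, 3, 0); (1, 0, 0))


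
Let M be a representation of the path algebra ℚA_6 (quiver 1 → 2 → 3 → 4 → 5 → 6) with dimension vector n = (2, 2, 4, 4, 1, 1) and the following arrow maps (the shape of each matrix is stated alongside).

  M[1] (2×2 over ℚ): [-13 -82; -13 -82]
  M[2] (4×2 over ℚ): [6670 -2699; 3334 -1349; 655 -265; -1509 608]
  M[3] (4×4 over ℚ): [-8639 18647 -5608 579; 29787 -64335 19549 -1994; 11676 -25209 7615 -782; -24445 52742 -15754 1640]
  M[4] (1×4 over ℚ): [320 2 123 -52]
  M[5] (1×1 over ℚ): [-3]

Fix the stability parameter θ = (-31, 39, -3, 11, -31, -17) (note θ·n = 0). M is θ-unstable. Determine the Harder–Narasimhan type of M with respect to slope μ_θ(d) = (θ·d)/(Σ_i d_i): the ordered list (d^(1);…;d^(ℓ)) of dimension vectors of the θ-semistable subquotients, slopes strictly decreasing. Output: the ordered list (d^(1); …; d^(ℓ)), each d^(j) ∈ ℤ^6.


Barcode: M ≅ I[1,1], I[1,6], I[2,4], I[3,3], I[3,4], I[4,4]. HN layers by μ_θ (5 steps, strictly decreasing):
  μ^(1)=47/3; μ^(2)=11; μ^(3)=-1/5; μ^(4)=-3; μ^(5)=-31

((0, 1, 1, 1, 0, 0); (0, 0, 0, 2, 0, 0); (0, 1, 1, 1, 1, 1); (0, 0, 2, 0, 0, 0); (2, 0, 0, 0, 0, 0))


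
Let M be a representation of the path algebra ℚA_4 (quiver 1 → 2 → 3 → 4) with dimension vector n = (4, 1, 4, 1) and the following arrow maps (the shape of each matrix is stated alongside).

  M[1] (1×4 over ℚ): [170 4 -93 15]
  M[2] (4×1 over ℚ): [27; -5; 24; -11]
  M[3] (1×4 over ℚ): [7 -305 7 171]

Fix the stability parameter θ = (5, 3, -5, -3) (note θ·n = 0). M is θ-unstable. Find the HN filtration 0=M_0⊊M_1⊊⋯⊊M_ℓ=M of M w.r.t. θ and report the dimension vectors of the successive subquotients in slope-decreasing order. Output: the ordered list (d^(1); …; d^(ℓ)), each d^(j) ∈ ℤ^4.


Barcode: M ≅ I[1,1]^3, I[1,4], I[3,3]^3. HN layers by μ_θ (3 steps, strictly decreasing):
  μ^(1)=5; μ^(2)=0; μ^(3)=-5

((3, 0, 0, 0); (1, 1, 1, 1); (0, 0, 3, 0))


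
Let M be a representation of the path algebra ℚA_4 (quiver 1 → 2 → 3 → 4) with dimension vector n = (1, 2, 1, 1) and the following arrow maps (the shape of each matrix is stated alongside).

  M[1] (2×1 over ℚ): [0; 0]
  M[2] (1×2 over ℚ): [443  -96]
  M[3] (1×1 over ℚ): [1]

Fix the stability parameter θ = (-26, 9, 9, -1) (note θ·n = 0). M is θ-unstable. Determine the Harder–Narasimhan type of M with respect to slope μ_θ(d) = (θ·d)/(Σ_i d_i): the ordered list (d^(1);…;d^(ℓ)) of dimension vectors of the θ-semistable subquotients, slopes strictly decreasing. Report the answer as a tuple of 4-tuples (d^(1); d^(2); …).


Barcode: M ≅ I[1,1], I[2,2], I[2,4]. HN layers by μ_θ (3 steps, strictly decreasing):
  μ^(1)=9; μ^(2)=17/3; μ^(3)=-26

((0, 1, 0, 0); (0, 1, 1, 1); (1, 0, 0, 0))


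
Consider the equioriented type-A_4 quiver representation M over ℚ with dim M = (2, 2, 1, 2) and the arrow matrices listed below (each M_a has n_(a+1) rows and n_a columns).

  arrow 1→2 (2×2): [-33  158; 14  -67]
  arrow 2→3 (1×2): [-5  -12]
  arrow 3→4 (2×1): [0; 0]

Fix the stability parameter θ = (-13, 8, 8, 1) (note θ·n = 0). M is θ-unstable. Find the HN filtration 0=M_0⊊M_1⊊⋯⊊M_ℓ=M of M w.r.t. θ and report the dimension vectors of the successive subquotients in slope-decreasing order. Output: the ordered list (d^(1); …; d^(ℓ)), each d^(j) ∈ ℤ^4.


Interval decomposition of M: I[1,2], I[1,3], I[4,4]^2.
HN type (ℓ=3): μ^(1)=8; μ^(2)=1; μ^(3)=-13

((0, 2, 1, 0); (0, 0, 0, 2); (2, 0, 0, 0))


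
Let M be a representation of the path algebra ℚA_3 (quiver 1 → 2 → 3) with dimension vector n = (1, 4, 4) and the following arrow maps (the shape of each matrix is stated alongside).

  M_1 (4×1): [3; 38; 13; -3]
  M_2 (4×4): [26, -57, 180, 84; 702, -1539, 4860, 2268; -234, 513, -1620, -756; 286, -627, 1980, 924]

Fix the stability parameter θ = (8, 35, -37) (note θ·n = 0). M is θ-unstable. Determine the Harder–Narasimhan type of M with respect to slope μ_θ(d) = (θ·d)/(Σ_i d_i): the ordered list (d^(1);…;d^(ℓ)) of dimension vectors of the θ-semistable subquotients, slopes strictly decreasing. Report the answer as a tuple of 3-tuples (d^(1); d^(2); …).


Interval decomposition of M: I[1,2], I[2,2]^2, I[2,3], I[3,3]^3.
HN type (ℓ=4): μ^(1)=35; μ^(2)=8; μ^(3)=-1; μ^(4)=-37

((0, 3, 0); (1, 0, 0); (0, 1, 1); (0, 0, 3))


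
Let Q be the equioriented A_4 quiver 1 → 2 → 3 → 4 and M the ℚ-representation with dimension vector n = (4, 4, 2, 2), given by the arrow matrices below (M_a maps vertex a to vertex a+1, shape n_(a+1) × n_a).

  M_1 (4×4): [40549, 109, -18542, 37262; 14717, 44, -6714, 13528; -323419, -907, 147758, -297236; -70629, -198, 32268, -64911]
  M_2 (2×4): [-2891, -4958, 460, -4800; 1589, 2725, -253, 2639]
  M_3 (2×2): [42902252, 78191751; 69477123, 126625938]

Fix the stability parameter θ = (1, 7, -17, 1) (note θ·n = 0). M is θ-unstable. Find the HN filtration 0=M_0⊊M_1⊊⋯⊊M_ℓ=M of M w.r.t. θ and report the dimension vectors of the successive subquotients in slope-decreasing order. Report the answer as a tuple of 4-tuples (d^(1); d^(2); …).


Via rank(M_{q-1}∘⋯∘M_p): M ≅ I[1,1], I[1,2], I[1,4]^2, I[2,2].
μ_θ-semistable layers: μ^(1)=7; μ^(2)=1; μ^(3)=-3

((0, 2, 0, 0); (2, 0, 0, 2); (2, 2, 2, 0))


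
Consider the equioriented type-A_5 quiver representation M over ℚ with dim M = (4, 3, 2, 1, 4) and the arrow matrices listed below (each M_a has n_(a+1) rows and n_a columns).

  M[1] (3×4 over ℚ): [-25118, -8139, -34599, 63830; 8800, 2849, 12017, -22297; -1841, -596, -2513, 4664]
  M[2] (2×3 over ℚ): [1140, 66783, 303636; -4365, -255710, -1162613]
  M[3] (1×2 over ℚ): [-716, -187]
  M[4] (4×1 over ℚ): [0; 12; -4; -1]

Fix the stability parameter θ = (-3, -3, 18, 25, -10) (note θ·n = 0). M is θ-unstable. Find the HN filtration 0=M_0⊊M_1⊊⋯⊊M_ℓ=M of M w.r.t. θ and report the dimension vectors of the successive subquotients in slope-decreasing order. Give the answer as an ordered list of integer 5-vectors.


Interval decomposition of M: I[1,1], I[1,2], I[1,3], I[1,5], I[5,5]^3.
HN type (ℓ=4): μ^(1)=18; μ^(2)=11; μ^(3)=-3; μ^(4)=-10

((0, 0, 1, 0, 0); (0, 0, 1, 1, 1); (4, 3, 0, 0, 0); (0, 0, 0, 0, 3))


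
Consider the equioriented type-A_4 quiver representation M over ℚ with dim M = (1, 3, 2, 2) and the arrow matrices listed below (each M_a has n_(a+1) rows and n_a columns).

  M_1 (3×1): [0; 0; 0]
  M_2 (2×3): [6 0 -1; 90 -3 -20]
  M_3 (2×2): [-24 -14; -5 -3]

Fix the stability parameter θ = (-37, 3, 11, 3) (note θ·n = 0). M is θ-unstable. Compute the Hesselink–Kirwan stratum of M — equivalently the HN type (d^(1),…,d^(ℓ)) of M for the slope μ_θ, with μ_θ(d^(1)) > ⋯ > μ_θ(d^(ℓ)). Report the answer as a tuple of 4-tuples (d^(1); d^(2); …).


Via rank(M_{q-1}∘⋯∘M_p): M ≅ I[1,1], I[2,2], I[2,4]^2.
μ_θ-semistable layers: μ^(1)=7; μ^(2)=3; μ^(3)=-37

((0, 0, 2, 2); (0, 3, 0, 0); (1, 0, 0, 0))


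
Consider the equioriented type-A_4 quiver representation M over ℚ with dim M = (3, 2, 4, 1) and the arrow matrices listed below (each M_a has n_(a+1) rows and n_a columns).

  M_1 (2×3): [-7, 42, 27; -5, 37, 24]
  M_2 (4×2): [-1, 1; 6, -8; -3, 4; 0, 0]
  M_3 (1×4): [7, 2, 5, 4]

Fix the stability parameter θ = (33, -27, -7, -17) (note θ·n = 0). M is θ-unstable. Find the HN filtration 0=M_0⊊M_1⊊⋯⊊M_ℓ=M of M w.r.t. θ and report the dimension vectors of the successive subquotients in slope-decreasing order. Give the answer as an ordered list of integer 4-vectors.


Barcode: M ≅ I[1,1], I[1,3], I[1,4], I[3,3]^2. HN layers by μ_θ (4 steps, strictly decreasing):
  μ^(1)=33; μ^(2)=-1/3; μ^(3)=-9/2; μ^(4)=-7

((1, 0, 0, 0); (1, 1, 1, 0); (1, 1, 1, 1); (0, 0, 2, 0))


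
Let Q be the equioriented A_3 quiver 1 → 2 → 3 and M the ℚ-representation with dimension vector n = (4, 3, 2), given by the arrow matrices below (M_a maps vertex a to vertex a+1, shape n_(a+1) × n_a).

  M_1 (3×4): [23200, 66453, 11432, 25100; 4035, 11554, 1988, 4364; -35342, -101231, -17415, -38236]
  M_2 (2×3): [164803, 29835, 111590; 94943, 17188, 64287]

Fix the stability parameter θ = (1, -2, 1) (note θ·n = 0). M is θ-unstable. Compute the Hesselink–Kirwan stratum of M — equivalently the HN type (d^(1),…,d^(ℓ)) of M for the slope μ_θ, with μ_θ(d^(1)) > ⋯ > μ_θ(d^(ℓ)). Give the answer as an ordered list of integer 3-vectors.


Interval decomposition of M: I[1,1], I[1,2], I[1,3]^2.
HN type (ℓ=2): μ^(1)=1; μ^(2)=-1/2

((1, 0, 2); (3, 3, 0))


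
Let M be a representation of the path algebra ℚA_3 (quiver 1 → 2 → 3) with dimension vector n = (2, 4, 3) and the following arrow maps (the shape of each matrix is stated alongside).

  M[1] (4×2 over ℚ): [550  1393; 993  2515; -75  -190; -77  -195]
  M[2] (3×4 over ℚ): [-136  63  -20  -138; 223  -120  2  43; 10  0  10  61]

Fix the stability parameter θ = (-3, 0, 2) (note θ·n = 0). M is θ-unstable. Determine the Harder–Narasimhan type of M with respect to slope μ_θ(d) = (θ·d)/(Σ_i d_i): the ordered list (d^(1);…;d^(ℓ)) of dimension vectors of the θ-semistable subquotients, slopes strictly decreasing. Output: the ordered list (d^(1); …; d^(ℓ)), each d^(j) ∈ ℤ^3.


Barcode: M ≅ I[1,3]^2, I[2,2], I[2,3]. HN layers by μ_θ (3 steps, strictly decreasing):
  μ^(1)=2; μ^(2)=0; μ^(3)=-3

((0, 0, 3); (0, 4, 0); (2, 0, 0))


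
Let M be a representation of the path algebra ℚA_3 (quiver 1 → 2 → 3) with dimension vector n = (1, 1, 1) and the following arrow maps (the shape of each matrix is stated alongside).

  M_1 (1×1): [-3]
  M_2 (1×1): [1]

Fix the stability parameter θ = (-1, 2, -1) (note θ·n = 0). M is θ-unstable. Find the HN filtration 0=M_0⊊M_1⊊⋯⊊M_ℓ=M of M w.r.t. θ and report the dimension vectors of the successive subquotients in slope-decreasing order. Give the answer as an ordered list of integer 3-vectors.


Via rank(M_{q-1}∘⋯∘M_p): M ≅ I[1,3].
μ_θ-semistable layers: μ^(1)=1/2; μ^(2)=-1

((0, 1, 1); (1, 0, 0))


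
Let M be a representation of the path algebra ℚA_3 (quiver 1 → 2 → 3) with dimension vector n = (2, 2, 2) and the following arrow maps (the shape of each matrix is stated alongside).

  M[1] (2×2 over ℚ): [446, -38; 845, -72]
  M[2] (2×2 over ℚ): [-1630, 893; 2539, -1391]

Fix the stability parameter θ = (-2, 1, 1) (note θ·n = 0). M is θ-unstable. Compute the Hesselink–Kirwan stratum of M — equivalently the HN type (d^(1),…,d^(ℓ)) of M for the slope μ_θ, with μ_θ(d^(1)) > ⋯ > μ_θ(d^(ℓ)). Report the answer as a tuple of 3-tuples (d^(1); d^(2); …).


Via rank(M_{q-1}∘⋯∘M_p): M ≅ I[1,3]^2.
μ_θ-semistable layers: μ^(1)=1; μ^(2)=-2

((0, 2, 2); (2, 0, 0))


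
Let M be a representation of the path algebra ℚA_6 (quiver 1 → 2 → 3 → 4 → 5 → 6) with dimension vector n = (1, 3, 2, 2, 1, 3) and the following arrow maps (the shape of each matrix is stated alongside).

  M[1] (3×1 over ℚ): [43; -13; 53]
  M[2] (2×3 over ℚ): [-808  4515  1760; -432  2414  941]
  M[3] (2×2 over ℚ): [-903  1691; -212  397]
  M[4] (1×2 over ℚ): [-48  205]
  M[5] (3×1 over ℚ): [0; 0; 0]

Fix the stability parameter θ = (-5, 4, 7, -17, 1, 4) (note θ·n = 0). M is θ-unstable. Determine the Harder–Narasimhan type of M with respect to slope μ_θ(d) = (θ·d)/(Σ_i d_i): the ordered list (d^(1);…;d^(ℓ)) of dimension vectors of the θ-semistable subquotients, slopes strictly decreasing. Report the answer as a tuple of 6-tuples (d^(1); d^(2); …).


Interval decomposition of M: I[1,5], I[2,2], I[2,4], I[6,6]^3.
HN type (ℓ=4): μ^(1)=4; μ^(2)=1; μ^(3)=-2; μ^(4)=-5

((0, 1, 0, 0, 0, 3); (0, 0, 0, 0, 1, 0); (0, 2, 2, 2, 0, 0); (1, 0, 0, 0, 0, 0))


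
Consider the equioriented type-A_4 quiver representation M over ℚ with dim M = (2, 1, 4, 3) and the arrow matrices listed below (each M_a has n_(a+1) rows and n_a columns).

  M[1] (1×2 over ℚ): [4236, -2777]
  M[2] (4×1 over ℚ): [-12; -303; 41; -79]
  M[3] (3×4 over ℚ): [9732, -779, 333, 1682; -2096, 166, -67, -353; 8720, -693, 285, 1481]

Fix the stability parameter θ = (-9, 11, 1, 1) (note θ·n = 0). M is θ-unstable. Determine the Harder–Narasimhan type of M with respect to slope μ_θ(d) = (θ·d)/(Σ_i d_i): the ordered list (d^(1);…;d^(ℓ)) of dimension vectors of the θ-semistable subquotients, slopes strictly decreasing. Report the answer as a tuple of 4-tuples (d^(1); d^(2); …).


Interval decomposition of M: I[1,1], I[1,4], I[3,3], I[3,4]^2.
HN type (ℓ=3): μ^(1)=13/3; μ^(2)=1; μ^(3)=-9

((0, 1, 1, 1); (0, 0, 3, 2); (2, 0, 0, 0))


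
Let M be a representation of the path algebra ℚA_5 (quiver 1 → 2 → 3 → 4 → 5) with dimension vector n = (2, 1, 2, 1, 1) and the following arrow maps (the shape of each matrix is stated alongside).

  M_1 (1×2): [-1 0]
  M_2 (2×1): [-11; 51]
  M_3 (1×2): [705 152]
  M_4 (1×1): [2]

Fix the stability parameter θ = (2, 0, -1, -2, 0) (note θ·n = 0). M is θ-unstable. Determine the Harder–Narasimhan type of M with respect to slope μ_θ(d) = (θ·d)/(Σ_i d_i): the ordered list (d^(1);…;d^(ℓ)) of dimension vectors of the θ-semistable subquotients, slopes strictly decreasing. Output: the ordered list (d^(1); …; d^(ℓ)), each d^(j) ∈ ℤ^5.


Barcode: M ≅ I[1,1], I[1,5], I[3,3]. HN layers by μ_θ (4 steps, strictly decreasing):
  μ^(1)=2; μ^(2)=0; μ^(3)=-1/4; μ^(4)=-1

((1, 0, 0, 0, 0); (0, 0, 0, 0, 1); (1, 1, 1, 1, 0); (0, 0, 1, 0, 0))
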